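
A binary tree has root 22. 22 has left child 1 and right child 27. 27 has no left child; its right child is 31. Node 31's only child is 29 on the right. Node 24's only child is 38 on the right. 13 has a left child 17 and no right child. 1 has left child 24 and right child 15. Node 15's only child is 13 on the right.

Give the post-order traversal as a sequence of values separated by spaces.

38 24 17 13 15 1 29 31 27 22

Post-order visits the left subtree, then the right subtree, then the node.
At 22: go left to 1.
  At 1: go left to 24.
    At 24: no left child.
    At 24: go right to 38.
      38 is a leaf — visit 38.
    Visit 24.
  At 1: go right to 15.
    At 15: no left child.
    At 15: go right to 13.
      At 13: go left to 17.
        17 is a leaf — visit 17.
      At 13: no right child.
      Visit 13.
    Visit 15.
  Visit 1.
At 22: go right to 27.
  At 27: no left child.
  At 27: go right to 31.
    At 31: no left child.
    At 31: go right to 29.
      29 is a leaf — visit 29.
    Visit 31.
  Visit 27.
Visit 22.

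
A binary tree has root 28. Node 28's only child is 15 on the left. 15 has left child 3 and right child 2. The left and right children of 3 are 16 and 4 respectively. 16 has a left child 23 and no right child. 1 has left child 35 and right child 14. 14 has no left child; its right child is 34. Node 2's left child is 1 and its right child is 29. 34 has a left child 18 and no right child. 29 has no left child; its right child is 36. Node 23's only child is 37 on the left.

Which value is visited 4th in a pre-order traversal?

Pre-order visits the node, then its left subtree, then its right subtree.
Visit 28.
At 28: go left to 15.
  Visit 15.
  At 15: go left to 3.
    Visit 3.
    At 3: go left to 16.
      Visit 16.
      At 16: go left to 23.
        Visit 23.
        At 23: go left to 37.
          37 is a leaf — visit 37.
        At 23: no right child.
      At 16: no right child.
    At 3: go right to 4.
      4 is a leaf — visit 4.
  At 15: go right to 2.
    Visit 2.
    At 2: go left to 1.
      Visit 1.
      At 1: go left to 35.
        35 is a leaf — visit 35.
      At 1: go right to 14.
        Visit 14.
        At 14: no left child.
        At 14: go right to 34.
          Visit 34.
          At 34: go left to 18.
            18 is a leaf — visit 18.
          At 34: no right child.
    At 2: go right to 29.
      Visit 29.
      At 29: no left child.
      At 29: go right to 36.
        36 is a leaf — visit 36.
At 28: no right child.
Full pre-order sequence: 28, 15, 3, 16, 23, 37, 4, 2, 1, 35, 14, 34, 18, 29, 36.

16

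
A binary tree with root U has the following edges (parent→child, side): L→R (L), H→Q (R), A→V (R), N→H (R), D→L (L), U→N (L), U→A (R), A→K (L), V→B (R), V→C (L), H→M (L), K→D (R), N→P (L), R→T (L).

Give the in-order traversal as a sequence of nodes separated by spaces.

In-order visits the left subtree, then the node, then the right subtree.
At U: go left to N.
  At N: go left to P.
    P is a leaf — visit P.
  Visit N.
  At N: go right to H.
    At H: go left to M.
      M is a leaf — visit M.
    Visit H.
    At H: go right to Q.
      Q is a leaf — visit Q.
Visit U.
At U: go right to A.
  At A: go left to K.
    At K: no left child.
    Visit K.
    At K: go right to D.
      At D: go left to L.
        At L: go left to R.
          At R: go left to T.
            T is a leaf — visit T.
          Visit R.
          At R: no right child.
        Visit L.
        At L: no right child.
      Visit D.
      At D: no right child.
  Visit A.
  At A: go right to V.
    At V: go left to C.
      C is a leaf — visit C.
    Visit V.
    At V: go right to B.
      B is a leaf — visit B.

P N M H Q U K T R L D A C V B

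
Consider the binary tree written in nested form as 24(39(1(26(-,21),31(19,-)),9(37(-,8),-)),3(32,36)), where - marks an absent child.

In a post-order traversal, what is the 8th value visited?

9

Post-order visits the left subtree, then the right subtree, then the node.
At 24: go left to 39.
  At 39: go left to 1.
    At 1: go left to 26.
      At 26: no left child.
      At 26: go right to 21.
        21 is a leaf — visit 21.
      Visit 26.
    At 1: go right to 31.
      At 31: go left to 19.
        19 is a leaf — visit 19.
      At 31: no right child.
      Visit 31.
    Visit 1.
  At 39: go right to 9.
    At 9: go left to 37.
      At 37: no left child.
      At 37: go right to 8.
        8 is a leaf — visit 8.
      Visit 37.
    At 9: no right child.
    Visit 9.
  Visit 39.
At 24: go right to 3.
  At 3: go left to 32.
    32 is a leaf — visit 32.
  At 3: go right to 36.
    36 is a leaf — visit 36.
  Visit 3.
Visit 24.
Full post-order sequence: 21, 26, 19, 31, 1, 8, 37, 9, 39, 32, 36, 3, 24.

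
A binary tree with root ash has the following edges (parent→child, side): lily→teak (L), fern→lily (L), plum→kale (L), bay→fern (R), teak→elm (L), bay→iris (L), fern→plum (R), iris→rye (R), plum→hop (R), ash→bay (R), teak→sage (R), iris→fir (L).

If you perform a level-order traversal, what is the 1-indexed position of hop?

Level-order visits nodes level by level from the root, left to right within each level.
Level 0: ash
Level 1: bay
Level 2: iris, fern
Level 3: fir, rye, lily, plum
Level 4: teak, kale, hop
Level 5: elm, sage
Full level-order sequence: ash, bay, iris, fern, fir, rye, lily, plum, teak, kale, hop, elm, sage.

11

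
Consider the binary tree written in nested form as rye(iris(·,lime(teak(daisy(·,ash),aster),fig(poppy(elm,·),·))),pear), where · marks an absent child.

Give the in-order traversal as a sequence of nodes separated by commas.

In-order visits the left subtree, then the node, then the right subtree.
At rye: go left to iris.
  At iris: no left child.
  Visit iris.
  At iris: go right to lime.
    At lime: go left to teak.
      At teak: go left to daisy.
        At daisy: no left child.
        Visit daisy.
        At daisy: go right to ash.
          ash is a leaf — visit ash.
      Visit teak.
      At teak: go right to aster.
        aster is a leaf — visit aster.
    Visit lime.
    At lime: go right to fig.
      At fig: go left to poppy.
        At poppy: go left to elm.
          elm is a leaf — visit elm.
        Visit poppy.
        At poppy: no right child.
      Visit fig.
      At fig: no right child.
Visit rye.
At rye: go right to pear.
  pear is a leaf — visit pear.

iris, daisy, ash, teak, aster, lime, elm, poppy, fig, rye, pear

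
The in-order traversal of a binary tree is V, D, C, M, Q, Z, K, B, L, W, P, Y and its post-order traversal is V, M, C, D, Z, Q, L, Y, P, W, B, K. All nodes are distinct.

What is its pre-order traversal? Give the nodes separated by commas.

K, Q, D, V, C, M, Z, B, W, L, P, Y

The last element of post-order is the root; it splits in-order into left and right subtrees.
Root K: left subtree has 6 nodes {V, D, C, M, Q, Z}, right has 5 {B, L, W, P, Y}.
  Root Q: left subtree has 4 nodes {V, D, C, M}, right has 1 {Z}.
    Root D: left subtree has 1 node {V}, right has 2 {C, M}.
      Root C: left subtree has 0 nodes { }, right has 1 {M}.
  Root B: left subtree has 0 nodes { }, right has 4 {L, W, P, Y}.
    Root W: left subtree has 1 node {L}, right has 2 {P, Y}.
      Root P: left subtree has 0 nodes { }, right has 1 {Y}.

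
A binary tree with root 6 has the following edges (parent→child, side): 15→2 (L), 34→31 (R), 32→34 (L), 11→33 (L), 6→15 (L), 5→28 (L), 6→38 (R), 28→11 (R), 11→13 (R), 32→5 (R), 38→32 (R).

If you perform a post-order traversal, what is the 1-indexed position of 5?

9

Post-order visits the left subtree, then the right subtree, then the node.
At 6: go left to 15.
  At 15: go left to 2.
    2 is a leaf — visit 2.
  At 15: no right child.
  Visit 15.
At 6: go right to 38.
  At 38: no left child.
  At 38: go right to 32.
    At 32: go left to 34.
      At 34: no left child.
      At 34: go right to 31.
        31 is a leaf — visit 31.
      Visit 34.
    At 32: go right to 5.
      At 5: go left to 28.
        At 28: no left child.
        At 28: go right to 11.
          At 11: go left to 33.
            33 is a leaf — visit 33.
          At 11: go right to 13.
            13 is a leaf — visit 13.
          Visit 11.
        Visit 28.
      At 5: no right child.
      Visit 5.
    Visit 32.
  Visit 38.
Visit 6.
Full post-order sequence: 2, 15, 31, 34, 33, 13, 11, 28, 5, 32, 38, 6.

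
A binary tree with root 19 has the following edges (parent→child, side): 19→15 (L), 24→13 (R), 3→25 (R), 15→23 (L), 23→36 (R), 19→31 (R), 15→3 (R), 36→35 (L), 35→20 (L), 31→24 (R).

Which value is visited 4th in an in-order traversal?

In-order visits the left subtree, then the node, then the right subtree.
At 19: go left to 15.
  At 15: go left to 23.
    At 23: no left child.
    Visit 23.
    At 23: go right to 36.
      At 36: go left to 35.
        At 35: go left to 20.
          20 is a leaf — visit 20.
        Visit 35.
        At 35: no right child.
      Visit 36.
      At 36: no right child.
  Visit 15.
  At 15: go right to 3.
    At 3: no left child.
    Visit 3.
    At 3: go right to 25.
      25 is a leaf — visit 25.
Visit 19.
At 19: go right to 31.
  At 31: no left child.
  Visit 31.
  At 31: go right to 24.
    At 24: no left child.
    Visit 24.
    At 24: go right to 13.
      13 is a leaf — visit 13.
Full in-order sequence: 23, 20, 35, 36, 15, 3, 25, 19, 31, 24, 13.

36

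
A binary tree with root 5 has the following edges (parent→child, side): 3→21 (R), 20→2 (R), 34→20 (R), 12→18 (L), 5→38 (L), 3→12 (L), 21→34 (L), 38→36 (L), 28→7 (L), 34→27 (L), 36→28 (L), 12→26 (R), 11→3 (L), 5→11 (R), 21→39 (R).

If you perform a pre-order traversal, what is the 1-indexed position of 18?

9

Pre-order visits the node, then its left subtree, then its right subtree.
Visit 5.
At 5: go left to 38.
  Visit 38.
  At 38: go left to 36.
    Visit 36.
    At 36: go left to 28.
      Visit 28.
      At 28: go left to 7.
        7 is a leaf — visit 7.
      At 28: no right child.
    At 36: no right child.
  At 38: no right child.
At 5: go right to 11.
  Visit 11.
  At 11: go left to 3.
    Visit 3.
    At 3: go left to 12.
      Visit 12.
      At 12: go left to 18.
        18 is a leaf — visit 18.
      At 12: go right to 26.
        26 is a leaf — visit 26.
    At 3: go right to 21.
      Visit 21.
      At 21: go left to 34.
        Visit 34.
        At 34: go left to 27.
          27 is a leaf — visit 27.
        At 34: go right to 20.
          Visit 20.
          At 20: no left child.
          At 20: go right to 2.
            2 is a leaf — visit 2.
      At 21: go right to 39.
        39 is a leaf — visit 39.
  At 11: no right child.
Full pre-order sequence: 5, 38, 36, 28, 7, 11, 3, 12, 18, 26, 21, 34, 27, 20, 2, 39.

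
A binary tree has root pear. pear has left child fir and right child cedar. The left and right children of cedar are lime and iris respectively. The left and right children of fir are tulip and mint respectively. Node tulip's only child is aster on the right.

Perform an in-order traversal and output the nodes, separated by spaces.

In-order visits the left subtree, then the node, then the right subtree.
At pear: go left to fir.
  At fir: go left to tulip.
    At tulip: no left child.
    Visit tulip.
    At tulip: go right to aster.
      aster is a leaf — visit aster.
  Visit fir.
  At fir: go right to mint.
    mint is a leaf — visit mint.
Visit pear.
At pear: go right to cedar.
  At cedar: go left to lime.
    lime is a leaf — visit lime.
  Visit cedar.
  At cedar: go right to iris.
    iris is a leaf — visit iris.

tulip aster fir mint pear lime cedar iris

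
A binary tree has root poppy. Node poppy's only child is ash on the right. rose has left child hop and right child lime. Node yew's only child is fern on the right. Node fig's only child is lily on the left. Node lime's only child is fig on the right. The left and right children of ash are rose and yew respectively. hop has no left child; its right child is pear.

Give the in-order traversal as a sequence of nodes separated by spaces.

poppy hop pear rose lime lily fig ash yew fern

In-order visits the left subtree, then the node, then the right subtree.
At poppy: no left child.
Visit poppy.
At poppy: go right to ash.
  At ash: go left to rose.
    At rose: go left to hop.
      At hop: no left child.
      Visit hop.
      At hop: go right to pear.
        pear is a leaf — visit pear.
    Visit rose.
    At rose: go right to lime.
      At lime: no left child.
      Visit lime.
      At lime: go right to fig.
        At fig: go left to lily.
          lily is a leaf — visit lily.
        Visit fig.
        At fig: no right child.
  Visit ash.
  At ash: go right to yew.
    At yew: no left child.
    Visit yew.
    At yew: go right to fern.
      fern is a leaf — visit fern.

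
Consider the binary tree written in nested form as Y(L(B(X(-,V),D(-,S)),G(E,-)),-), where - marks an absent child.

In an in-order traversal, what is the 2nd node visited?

In-order visits the left subtree, then the node, then the right subtree.
At Y: go left to L.
  At L: go left to B.
    At B: go left to X.
      At X: no left child.
      Visit X.
      At X: go right to V.
        V is a leaf — visit V.
    Visit B.
    At B: go right to D.
      At D: no left child.
      Visit D.
      At D: go right to S.
        S is a leaf — visit S.
  Visit L.
  At L: go right to G.
    At G: go left to E.
      E is a leaf — visit E.
    Visit G.
    At G: no right child.
Visit Y.
At Y: no right child.
Full in-order sequence: X, V, B, D, S, L, E, G, Y.

V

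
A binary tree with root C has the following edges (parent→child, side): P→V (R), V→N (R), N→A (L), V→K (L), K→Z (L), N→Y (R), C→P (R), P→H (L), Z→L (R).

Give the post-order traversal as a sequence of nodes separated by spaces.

Post-order visits the left subtree, then the right subtree, then the node.
At C: no left child.
At C: go right to P.
  At P: go left to H.
    H is a leaf — visit H.
  At P: go right to V.
    At V: go left to K.
      At K: go left to Z.
        At Z: no left child.
        At Z: go right to L.
          L is a leaf — visit L.
        Visit Z.
      At K: no right child.
      Visit K.
    At V: go right to N.
      At N: go left to A.
        A is a leaf — visit A.
      At N: go right to Y.
        Y is a leaf — visit Y.
      Visit N.
    Visit V.
  Visit P.
Visit C.

H L Z K A Y N V P C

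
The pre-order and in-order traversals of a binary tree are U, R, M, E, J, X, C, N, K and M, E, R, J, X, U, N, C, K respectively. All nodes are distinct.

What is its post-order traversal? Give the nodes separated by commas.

E, M, X, J, R, N, K, C, U

The first element of pre-order is the root; it splits in-order into left and right subtrees.
Root U: left subtree has 5 nodes {M, E, R, J, X}, right has 3 {N, C, K}.
  Root R: left subtree has 2 nodes {M, E}, right has 2 {J, X}.
    Root M: left subtree has 0 nodes { }, right has 1 {E}.
    Root J: left subtree has 0 nodes { }, right has 1 {X}.
  Root C: left subtree has 1 node {N}, right has 1 {K}.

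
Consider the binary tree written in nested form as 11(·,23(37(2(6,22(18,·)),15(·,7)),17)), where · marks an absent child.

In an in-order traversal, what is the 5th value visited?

In-order visits the left subtree, then the node, then the right subtree.
At 11: no left child.
Visit 11.
At 11: go right to 23.
  At 23: go left to 37.
    At 37: go left to 2.
      At 2: go left to 6.
        6 is a leaf — visit 6.
      Visit 2.
      At 2: go right to 22.
        At 22: go left to 18.
          18 is a leaf — visit 18.
        Visit 22.
        At 22: no right child.
    Visit 37.
    At 37: go right to 15.
      At 15: no left child.
      Visit 15.
      At 15: go right to 7.
        7 is a leaf — visit 7.
  Visit 23.
  At 23: go right to 17.
    17 is a leaf — visit 17.
Full in-order sequence: 11, 6, 2, 18, 22, 37, 15, 7, 23, 17.

22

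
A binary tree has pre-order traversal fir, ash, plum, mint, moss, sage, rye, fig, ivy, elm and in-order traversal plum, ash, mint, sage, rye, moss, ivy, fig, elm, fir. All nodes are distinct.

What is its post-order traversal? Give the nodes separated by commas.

The first element of pre-order is the root; it splits in-order into left and right subtrees.
Root fir: left subtree has 9 nodes {plum, ash, mint, sage, rye, moss, ivy, fig, elm}, right has 0 { }.
  Root ash: left subtree has 1 node {plum}, right has 7 {mint, sage, rye, moss, ivy, fig, elm}.
    Root mint: left subtree has 0 nodes { }, right has 6 {sage, rye, moss, ivy, fig, elm}.
      Root moss: left subtree has 2 nodes {sage, rye}, right has 3 {ivy, fig, elm}.
        Root sage: left subtree has 0 nodes { }, right has 1 {rye}.
        Root fig: left subtree has 1 node {ivy}, right has 1 {elm}.

plum, rye, sage, ivy, elm, fig, moss, mint, ash, fir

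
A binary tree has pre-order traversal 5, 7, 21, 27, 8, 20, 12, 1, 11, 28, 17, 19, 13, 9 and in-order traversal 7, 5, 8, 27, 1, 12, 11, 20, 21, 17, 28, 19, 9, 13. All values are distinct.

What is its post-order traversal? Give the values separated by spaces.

7 8 1 11 12 20 27 17 9 13 19 28 21 5

The first element of pre-order is the root; it splits in-order into left and right subtrees.
Root 5: left subtree has 1 node {7}, right has 12 {8, 27, 1, 12, 11, 20, 21, 17, 28, 19, 9, 13}.
  Root 21: left subtree has 6 nodes {8, 27, 1, 12, 11, 20}, right has 5 {17, 28, 19, 9, 13}.
    Root 27: left subtree has 1 node {8}, right has 4 {1, 12, 11, 20}.
      Root 20: left subtree has 3 nodes {1, 12, 11}, right has 0 { }.
        Root 12: left subtree has 1 node {1}, right has 1 {11}.
    Root 28: left subtree has 1 node {17}, right has 3 {19, 9, 13}.
      Root 19: left subtree has 0 nodes { }, right has 2 {9, 13}.
        Root 13: left subtree has 1 node {9}, right has 0 { }.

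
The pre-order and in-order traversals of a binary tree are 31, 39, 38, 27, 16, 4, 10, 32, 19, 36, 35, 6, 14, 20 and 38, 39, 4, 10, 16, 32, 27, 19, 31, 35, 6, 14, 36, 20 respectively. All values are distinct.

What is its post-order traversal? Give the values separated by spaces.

The first element of pre-order is the root; it splits in-order into left and right subtrees.
Root 31: left subtree has 8 nodes {38, 39, 4, 10, 16, 32, 27, 19}, right has 5 {35, 6, 14, 36, 20}.
  Root 39: left subtree has 1 node {38}, right has 6 {4, 10, 16, 32, 27, 19}.
    Root 27: left subtree has 4 nodes {4, 10, 16, 32}, right has 1 {19}.
      Root 16: left subtree has 2 nodes {4, 10}, right has 1 {32}.
        Root 4: left subtree has 0 nodes { }, right has 1 {10}.
  Root 36: left subtree has 3 nodes {35, 6, 14}, right has 1 {20}.
    Root 35: left subtree has 0 nodes { }, right has 2 {6, 14}.
      Root 6: left subtree has 0 nodes { }, right has 1 {14}.

38 10 4 32 16 19 27 39 14 6 35 20 36 31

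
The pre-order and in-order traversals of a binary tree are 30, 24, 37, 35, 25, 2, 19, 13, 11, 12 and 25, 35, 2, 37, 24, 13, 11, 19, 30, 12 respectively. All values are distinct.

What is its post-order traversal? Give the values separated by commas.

25, 2, 35, 37, 11, 13, 19, 24, 12, 30

The first element of pre-order is the root; it splits in-order into left and right subtrees.
Root 30: left subtree has 8 nodes {25, 35, 2, 37, 24, 13, 11, 19}, right has 1 {12}.
  Root 24: left subtree has 4 nodes {25, 35, 2, 37}, right has 3 {13, 11, 19}.
    Root 37: left subtree has 3 nodes {25, 35, 2}, right has 0 { }.
      Root 35: left subtree has 1 node {25}, right has 1 {2}.
    Root 19: left subtree has 2 nodes {13, 11}, right has 0 { }.
      Root 13: left subtree has 0 nodes { }, right has 1 {11}.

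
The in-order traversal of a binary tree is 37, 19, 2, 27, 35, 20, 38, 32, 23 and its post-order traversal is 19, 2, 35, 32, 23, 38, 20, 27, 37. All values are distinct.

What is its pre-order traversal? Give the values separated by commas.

The last element of post-order is the root; it splits in-order into left and right subtrees.
Root 37: left subtree has 0 nodes { }, right has 8 {19, 2, 27, 35, 20, 38, 32, 23}.
  Root 27: left subtree has 2 nodes {19, 2}, right has 5 {35, 20, 38, 32, 23}.
    Root 2: left subtree has 1 node {19}, right has 0 { }.
    Root 20: left subtree has 1 node {35}, right has 3 {38, 32, 23}.
      Root 38: left subtree has 0 nodes { }, right has 2 {32, 23}.
        Root 23: left subtree has 1 node {32}, right has 0 { }.

37, 27, 2, 19, 20, 35, 38, 23, 32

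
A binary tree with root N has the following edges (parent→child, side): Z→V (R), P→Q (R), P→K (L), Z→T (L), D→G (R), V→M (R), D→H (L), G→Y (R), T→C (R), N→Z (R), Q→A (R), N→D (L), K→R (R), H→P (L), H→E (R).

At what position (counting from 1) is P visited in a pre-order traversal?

Pre-order visits the node, then its left subtree, then its right subtree.
Visit N.
At N: go left to D.
  Visit D.
  At D: go left to H.
    Visit H.
    At H: go left to P.
      Visit P.
      At P: go left to K.
        Visit K.
        At K: no left child.
        At K: go right to R.
          R is a leaf — visit R.
      At P: go right to Q.
        Visit Q.
        At Q: no left child.
        At Q: go right to A.
          A is a leaf — visit A.
    At H: go right to E.
      E is a leaf — visit E.
  At D: go right to G.
    Visit G.
    At G: no left child.
    At G: go right to Y.
      Y is a leaf — visit Y.
At N: go right to Z.
  Visit Z.
  At Z: go left to T.
    Visit T.
    At T: no left child.
    At T: go right to C.
      C is a leaf — visit C.
  At Z: go right to V.
    Visit V.
    At V: no left child.
    At V: go right to M.
      M is a leaf — visit M.
Full pre-order sequence: N, D, H, P, K, R, Q, A, E, G, Y, Z, T, C, V, M.

4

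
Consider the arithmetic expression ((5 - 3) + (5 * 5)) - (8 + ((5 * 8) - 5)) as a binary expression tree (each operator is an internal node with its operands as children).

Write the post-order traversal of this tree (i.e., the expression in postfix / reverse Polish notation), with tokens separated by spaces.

Post-order on an expression tree gives postfix notation: for each operator, emit left operand, right operand, then the operator.

5 3 - 5 5 * + 8 5 8 * 5 - + -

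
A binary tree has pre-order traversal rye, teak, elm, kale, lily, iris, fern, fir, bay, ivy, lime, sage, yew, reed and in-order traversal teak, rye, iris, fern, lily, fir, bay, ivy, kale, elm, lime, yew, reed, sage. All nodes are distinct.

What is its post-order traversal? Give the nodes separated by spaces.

The first element of pre-order is the root; it splits in-order into left and right subtrees.
Root rye: left subtree has 1 node {teak}, right has 12 {iris, fern, lily, fir, bay, ivy, kale, elm, lime, yew, reed, sage}.
  Root elm: left subtree has 7 nodes {iris, fern, lily, fir, bay, ivy, kale}, right has 4 {lime, yew, reed, sage}.
    Root kale: left subtree has 6 nodes {iris, fern, lily, fir, bay, ivy}, right has 0 { }.
      Root lily: left subtree has 2 nodes {iris, fern}, right has 3 {fir, bay, ivy}.
        Root iris: left subtree has 0 nodes { }, right has 1 {fern}.
        Root fir: left subtree has 0 nodes { }, right has 2 {bay, ivy}.
          Root bay: left subtree has 0 nodes { }, right has 1 {ivy}.
    Root lime: left subtree has 0 nodes { }, right has 3 {yew, reed, sage}.
      Root sage: left subtree has 2 nodes {yew, reed}, right has 0 { }.
        Root yew: left subtree has 0 nodes { }, right has 1 {reed}.

teak fern iris ivy bay fir lily kale reed yew sage lime elm rye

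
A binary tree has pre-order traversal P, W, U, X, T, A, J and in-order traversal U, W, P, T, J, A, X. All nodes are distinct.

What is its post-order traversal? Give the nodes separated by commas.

The first element of pre-order is the root; it splits in-order into left and right subtrees.
Root P: left subtree has 2 nodes {U, W}, right has 4 {T, J, A, X}.
  Root W: left subtree has 1 node {U}, right has 0 { }.
  Root X: left subtree has 3 nodes {T, J, A}, right has 0 { }.
    Root T: left subtree has 0 nodes { }, right has 2 {J, A}.
      Root A: left subtree has 1 node {J}, right has 0 { }.

U, W, J, A, T, X, P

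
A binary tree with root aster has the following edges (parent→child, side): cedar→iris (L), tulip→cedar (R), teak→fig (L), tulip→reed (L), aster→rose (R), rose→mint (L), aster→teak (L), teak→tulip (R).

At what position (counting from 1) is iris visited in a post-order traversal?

Post-order visits the left subtree, then the right subtree, then the node.
At aster: go left to teak.
  At teak: go left to fig.
    fig is a leaf — visit fig.
  At teak: go right to tulip.
    At tulip: go left to reed.
      reed is a leaf — visit reed.
    At tulip: go right to cedar.
      At cedar: go left to iris.
        iris is a leaf — visit iris.
      At cedar: no right child.
      Visit cedar.
    Visit tulip.
  Visit teak.
At aster: go right to rose.
  At rose: go left to mint.
    mint is a leaf — visit mint.
  At rose: no right child.
  Visit rose.
Visit aster.
Full post-order sequence: fig, reed, iris, cedar, tulip, teak, mint, rose, aster.

3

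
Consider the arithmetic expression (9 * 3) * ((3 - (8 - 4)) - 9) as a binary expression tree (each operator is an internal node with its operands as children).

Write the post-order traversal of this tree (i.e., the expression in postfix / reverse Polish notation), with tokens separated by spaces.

Post-order on an expression tree gives postfix notation: for each operator, emit left operand, right operand, then the operator.

9 3 * 3 8 4 - - 9 - *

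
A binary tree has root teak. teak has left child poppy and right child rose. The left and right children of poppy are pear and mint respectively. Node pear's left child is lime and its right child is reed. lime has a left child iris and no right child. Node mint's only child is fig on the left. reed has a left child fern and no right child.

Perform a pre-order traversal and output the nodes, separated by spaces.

teak poppy pear lime iris reed fern mint fig rose

Pre-order visits the node, then its left subtree, then its right subtree.
Visit teak.
At teak: go left to poppy.
  Visit poppy.
  At poppy: go left to pear.
    Visit pear.
    At pear: go left to lime.
      Visit lime.
      At lime: go left to iris.
        iris is a leaf — visit iris.
      At lime: no right child.
    At pear: go right to reed.
      Visit reed.
      At reed: go left to fern.
        fern is a leaf — visit fern.
      At reed: no right child.
  At poppy: go right to mint.
    Visit mint.
    At mint: go left to fig.
      fig is a leaf — visit fig.
    At mint: no right child.
At teak: go right to rose.
  rose is a leaf — visit rose.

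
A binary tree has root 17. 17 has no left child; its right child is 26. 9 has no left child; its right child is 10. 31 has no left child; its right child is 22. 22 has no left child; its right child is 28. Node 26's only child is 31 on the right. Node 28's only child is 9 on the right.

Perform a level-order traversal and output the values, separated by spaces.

17 26 31 22 28 9 10

Level-order visits nodes level by level from the root, left to right within each level.
Level 0: 17
Level 1: 26
Level 2: 31
Level 3: 22
Level 4: 28
Level 5: 9
Level 6: 10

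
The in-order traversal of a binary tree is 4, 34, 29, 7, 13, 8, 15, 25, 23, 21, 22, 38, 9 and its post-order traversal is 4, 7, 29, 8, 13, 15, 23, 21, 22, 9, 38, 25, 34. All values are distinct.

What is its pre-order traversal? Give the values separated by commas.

The last element of post-order is the root; it splits in-order into left and right subtrees.
Root 34: left subtree has 1 node {4}, right has 11 {29, 7, 13, 8, 15, 25, 23, 21, 22, 38, 9}.
  Root 25: left subtree has 5 nodes {29, 7, 13, 8, 15}, right has 5 {23, 21, 22, 38, 9}.
    Root 15: left subtree has 4 nodes {29, 7, 13, 8}, right has 0 { }.
      Root 13: left subtree has 2 nodes {29, 7}, right has 1 {8}.
        Root 29: left subtree has 0 nodes { }, right has 1 {7}.
    Root 38: left subtree has 3 nodes {23, 21, 22}, right has 1 {9}.
      Root 22: left subtree has 2 nodes {23, 21}, right has 0 { }.
        Root 21: left subtree has 1 node {23}, right has 0 { }.

34, 4, 25, 15, 13, 29, 7, 8, 38, 22, 21, 23, 9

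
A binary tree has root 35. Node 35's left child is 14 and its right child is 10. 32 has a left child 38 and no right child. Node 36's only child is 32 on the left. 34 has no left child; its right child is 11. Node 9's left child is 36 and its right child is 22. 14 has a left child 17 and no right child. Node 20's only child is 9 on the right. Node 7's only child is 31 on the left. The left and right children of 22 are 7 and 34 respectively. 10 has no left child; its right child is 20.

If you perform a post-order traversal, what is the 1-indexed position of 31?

6

Post-order visits the left subtree, then the right subtree, then the node.
At 35: go left to 14.
  At 14: go left to 17.
    17 is a leaf — visit 17.
  At 14: no right child.
  Visit 14.
At 35: go right to 10.
  At 10: no left child.
  At 10: go right to 20.
    At 20: no left child.
    At 20: go right to 9.
      At 9: go left to 36.
        At 36: go left to 32.
          At 32: go left to 38.
            38 is a leaf — visit 38.
          At 32: no right child.
          Visit 32.
        At 36: no right child.
        Visit 36.
      At 9: go right to 22.
        At 22: go left to 7.
          At 7: go left to 31.
            31 is a leaf — visit 31.
          At 7: no right child.
          Visit 7.
        At 22: go right to 34.
          At 34: no left child.
          At 34: go right to 11.
            11 is a leaf — visit 11.
          Visit 34.
        Visit 22.
      Visit 9.
    Visit 20.
  Visit 10.
Visit 35.
Full post-order sequence: 17, 14, 38, 32, 36, 31, 7, 11, 34, 22, 9, 20, 10, 35.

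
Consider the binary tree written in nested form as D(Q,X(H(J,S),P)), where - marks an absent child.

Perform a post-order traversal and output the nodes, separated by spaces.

Q J S H P X D

Post-order visits the left subtree, then the right subtree, then the node.
At D: go left to Q.
  Q is a leaf — visit Q.
At D: go right to X.
  At X: go left to H.
    At H: go left to J.
      J is a leaf — visit J.
    At H: go right to S.
      S is a leaf — visit S.
    Visit H.
  At X: go right to P.
    P is a leaf — visit P.
  Visit X.
Visit D.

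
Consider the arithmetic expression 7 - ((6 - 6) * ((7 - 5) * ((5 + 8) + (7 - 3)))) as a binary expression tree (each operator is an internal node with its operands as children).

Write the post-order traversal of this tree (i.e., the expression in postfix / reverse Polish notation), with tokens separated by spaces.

Post-order on an expression tree gives postfix notation: for each operator, emit left operand, right operand, then the operator.

7 6 6 - 7 5 - 5 8 + 7 3 - + * * -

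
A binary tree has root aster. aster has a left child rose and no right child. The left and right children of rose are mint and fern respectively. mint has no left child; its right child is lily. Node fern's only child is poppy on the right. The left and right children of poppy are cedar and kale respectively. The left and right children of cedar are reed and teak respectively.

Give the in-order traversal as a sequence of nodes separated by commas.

In-order visits the left subtree, then the node, then the right subtree.
At aster: go left to rose.
  At rose: go left to mint.
    At mint: no left child.
    Visit mint.
    At mint: go right to lily.
      lily is a leaf — visit lily.
  Visit rose.
  At rose: go right to fern.
    At fern: no left child.
    Visit fern.
    At fern: go right to poppy.
      At poppy: go left to cedar.
        At cedar: go left to reed.
          reed is a leaf — visit reed.
        Visit cedar.
        At cedar: go right to teak.
          teak is a leaf — visit teak.
      Visit poppy.
      At poppy: go right to kale.
        kale is a leaf — visit kale.
Visit aster.
At aster: no right child.

mint, lily, rose, fern, reed, cedar, teak, poppy, kale, aster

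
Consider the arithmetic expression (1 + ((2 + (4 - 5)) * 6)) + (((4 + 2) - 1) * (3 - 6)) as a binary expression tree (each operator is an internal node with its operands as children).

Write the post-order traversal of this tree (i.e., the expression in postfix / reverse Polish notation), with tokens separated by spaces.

Post-order on an expression tree gives postfix notation: for each operator, emit left operand, right operand, then the operator.

1 2 4 5 - + 6 * + 4 2 + 1 - 3 6 - * +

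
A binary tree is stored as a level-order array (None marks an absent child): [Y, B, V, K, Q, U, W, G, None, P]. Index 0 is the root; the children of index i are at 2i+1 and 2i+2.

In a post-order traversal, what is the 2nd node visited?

Post-order visits the left subtree, then the right subtree, then the node.
At Y: go left to B.
  At B: go left to K.
    At K: go left to G.
      G is a leaf — visit G.
    At K: no right child.
    Visit K.
  At B: go right to Q.
    At Q: go left to P.
      P is a leaf — visit P.
    At Q: no right child.
    Visit Q.
  Visit B.
At Y: go right to V.
  At V: go left to U.
    U is a leaf — visit U.
  At V: go right to W.
    W is a leaf — visit W.
  Visit V.
Visit Y.
Full post-order sequence: G, K, P, Q, B, U, W, V, Y.

K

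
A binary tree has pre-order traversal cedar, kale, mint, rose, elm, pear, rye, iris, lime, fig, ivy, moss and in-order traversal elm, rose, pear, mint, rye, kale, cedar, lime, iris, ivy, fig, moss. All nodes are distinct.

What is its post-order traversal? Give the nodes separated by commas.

elm, pear, rose, rye, mint, kale, lime, ivy, moss, fig, iris, cedar

The first element of pre-order is the root; it splits in-order into left and right subtrees.
Root cedar: left subtree has 6 nodes {elm, rose, pear, mint, rye, kale}, right has 5 {lime, iris, ivy, fig, moss}.
  Root kale: left subtree has 5 nodes {elm, rose, pear, mint, rye}, right has 0 { }.
    Root mint: left subtree has 3 nodes {elm, rose, pear}, right has 1 {rye}.
      Root rose: left subtree has 1 node {elm}, right has 1 {pear}.
  Root iris: left subtree has 1 node {lime}, right has 3 {ivy, fig, moss}.
    Root fig: left subtree has 1 node {ivy}, right has 1 {moss}.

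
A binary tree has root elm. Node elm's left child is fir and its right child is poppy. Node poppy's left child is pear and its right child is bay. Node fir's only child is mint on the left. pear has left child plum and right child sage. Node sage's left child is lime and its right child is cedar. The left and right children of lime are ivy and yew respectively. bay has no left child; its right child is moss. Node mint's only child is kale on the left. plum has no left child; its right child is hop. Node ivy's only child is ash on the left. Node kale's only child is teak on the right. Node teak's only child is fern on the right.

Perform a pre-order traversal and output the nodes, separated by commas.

Pre-order visits the node, then its left subtree, then its right subtree.
Visit elm.
At elm: go left to fir.
  Visit fir.
  At fir: go left to mint.
    Visit mint.
    At mint: go left to kale.
      Visit kale.
      At kale: no left child.
      At kale: go right to teak.
        Visit teak.
        At teak: no left child.
        At teak: go right to fern.
          fern is a leaf — visit fern.
    At mint: no right child.
  At fir: no right child.
At elm: go right to poppy.
  Visit poppy.
  At poppy: go left to pear.
    Visit pear.
    At pear: go left to plum.
      Visit plum.
      At plum: no left child.
      At plum: go right to hop.
        hop is a leaf — visit hop.
    At pear: go right to sage.
      Visit sage.
      At sage: go left to lime.
        Visit lime.
        At lime: go left to ivy.
          Visit ivy.
          At ivy: go left to ash.
            ash is a leaf — visit ash.
          At ivy: no right child.
        At lime: go right to yew.
          yew is a leaf — visit yew.
      At sage: go right to cedar.
        cedar is a leaf — visit cedar.
  At poppy: go right to bay.
    Visit bay.
    At bay: no left child.
    At bay: go right to moss.
      moss is a leaf — visit moss.

elm, fir, mint, kale, teak, fern, poppy, pear, plum, hop, sage, lime, ivy, ash, yew, cedar, bay, moss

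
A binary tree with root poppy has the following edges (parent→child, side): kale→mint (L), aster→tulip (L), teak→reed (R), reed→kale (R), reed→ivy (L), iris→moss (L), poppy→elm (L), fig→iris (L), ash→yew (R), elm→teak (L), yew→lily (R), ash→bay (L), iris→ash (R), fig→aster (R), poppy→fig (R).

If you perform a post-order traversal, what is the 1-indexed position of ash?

11

Post-order visits the left subtree, then the right subtree, then the node.
At poppy: go left to elm.
  At elm: go left to teak.
    At teak: no left child.
    At teak: go right to reed.
      At reed: go left to ivy.
        ivy is a leaf — visit ivy.
      At reed: go right to kale.
        At kale: go left to mint.
          mint is a leaf — visit mint.
        At kale: no right child.
        Visit kale.
      Visit reed.
    Visit teak.
  At elm: no right child.
  Visit elm.
At poppy: go right to fig.
  At fig: go left to iris.
    At iris: go left to moss.
      moss is a leaf — visit moss.
    At iris: go right to ash.
      At ash: go left to bay.
        bay is a leaf — visit bay.
      At ash: go right to yew.
        At yew: no left child.
        At yew: go right to lily.
          lily is a leaf — visit lily.
        Visit yew.
      Visit ash.
    Visit iris.
  At fig: go right to aster.
    At aster: go left to tulip.
      tulip is a leaf — visit tulip.
    At aster: no right child.
    Visit aster.
  Visit fig.
Visit poppy.
Full post-order sequence: ivy, mint, kale, reed, teak, elm, moss, bay, lily, yew, ash, iris, tulip, aster, fig, poppy.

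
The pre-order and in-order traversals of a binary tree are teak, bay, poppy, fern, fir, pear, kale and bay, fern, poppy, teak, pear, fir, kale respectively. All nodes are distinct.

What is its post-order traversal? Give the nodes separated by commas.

The first element of pre-order is the root; it splits in-order into left and right subtrees.
Root teak: left subtree has 3 nodes {bay, fern, poppy}, right has 3 {pear, fir, kale}.
  Root bay: left subtree has 0 nodes { }, right has 2 {fern, poppy}.
    Root poppy: left subtree has 1 node {fern}, right has 0 { }.
  Root fir: left subtree has 1 node {pear}, right has 1 {kale}.

fern, poppy, bay, pear, kale, fir, teak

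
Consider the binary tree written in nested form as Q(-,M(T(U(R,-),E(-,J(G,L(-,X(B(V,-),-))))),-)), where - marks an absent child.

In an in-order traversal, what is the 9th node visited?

V

In-order visits the left subtree, then the node, then the right subtree.
At Q: no left child.
Visit Q.
At Q: go right to M.
  At M: go left to T.
    At T: go left to U.
      At U: go left to R.
        R is a leaf — visit R.
      Visit U.
      At U: no right child.
    Visit T.
    At T: go right to E.
      At E: no left child.
      Visit E.
      At E: go right to J.
        At J: go left to G.
          G is a leaf — visit G.
        Visit J.
        At J: go right to L.
          At L: no left child.
          Visit L.
          At L: go right to X.
            At X: go left to B.
              At B: go left to V.
                V is a leaf — visit V.
              Visit B.
              At B: no right child.
            Visit X.
            At X: no right child.
  Visit M.
  At M: no right child.
Full in-order sequence: Q, R, U, T, E, G, J, L, V, B, X, M.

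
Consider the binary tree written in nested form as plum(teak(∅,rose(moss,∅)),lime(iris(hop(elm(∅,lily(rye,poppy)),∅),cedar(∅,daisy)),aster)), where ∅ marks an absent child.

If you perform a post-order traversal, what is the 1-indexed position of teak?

Post-order visits the left subtree, then the right subtree, then the node.
At plum: go left to teak.
  At teak: no left child.
  At teak: go right to rose.
    At rose: go left to moss.
      moss is a leaf — visit moss.
    At rose: no right child.
    Visit rose.
  Visit teak.
At plum: go right to lime.
  At lime: go left to iris.
    At iris: go left to hop.
      At hop: go left to elm.
        At elm: no left child.
        At elm: go right to lily.
          At lily: go left to rye.
            rye is a leaf — visit rye.
          At lily: go right to poppy.
            poppy is a leaf — visit poppy.
          Visit lily.
        Visit elm.
      At hop: no right child.
      Visit hop.
    At iris: go right to cedar.
      At cedar: no left child.
      At cedar: go right to daisy.
        daisy is a leaf — visit daisy.
      Visit cedar.
    Visit iris.
  At lime: go right to aster.
    aster is a leaf — visit aster.
  Visit lime.
Visit plum.
Full post-order sequence: moss, rose, teak, rye, poppy, lily, elm, hop, daisy, cedar, iris, aster, lime, plum.

3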